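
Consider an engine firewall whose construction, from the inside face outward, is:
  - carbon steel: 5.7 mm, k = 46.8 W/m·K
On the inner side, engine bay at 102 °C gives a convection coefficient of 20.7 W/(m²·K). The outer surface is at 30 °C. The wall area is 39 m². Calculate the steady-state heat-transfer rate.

Treating each layer as a thermal resistance in series:
R_inner film = 1/(h_i·A) = 1/(20.7×39) = 0.001239 K/W
R_carbon steel = L/(kA) = 0.0057/(46.8×39) = 3.123×10^-6 K/W
R_total = 0.001242 K/W
Q = ΔT / R_total = 72 / 0.001242

Q ≈ 58000 W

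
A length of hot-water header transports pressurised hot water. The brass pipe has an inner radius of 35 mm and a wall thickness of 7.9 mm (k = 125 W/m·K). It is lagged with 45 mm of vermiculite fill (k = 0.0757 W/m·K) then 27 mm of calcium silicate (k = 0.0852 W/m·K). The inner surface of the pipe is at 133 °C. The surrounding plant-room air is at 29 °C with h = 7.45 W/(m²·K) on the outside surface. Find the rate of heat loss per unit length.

q′ ≈ 47.4 W/m

Per-layer cylindrical resistances, series-summed:
R_brass pipe wall = ln(42.9/35)/(2π×125×1) = 2.591×10^-4 K/W
R_vermiculite fill = ln(87.9/42.9)/(2π×0.0757×1) = 1.508 K/W
R_calcium silicate = ln(114.9/87.9)/(2π×0.0852×1) = 0.5004 K/W
R_outer film = 1/(h_o·2πr_oL) = 1/(7.45×2π×0.1149×1) = 0.1859 K/W
R_total = 2.195 K/W
Q = ΔT/R_total = 104/2.195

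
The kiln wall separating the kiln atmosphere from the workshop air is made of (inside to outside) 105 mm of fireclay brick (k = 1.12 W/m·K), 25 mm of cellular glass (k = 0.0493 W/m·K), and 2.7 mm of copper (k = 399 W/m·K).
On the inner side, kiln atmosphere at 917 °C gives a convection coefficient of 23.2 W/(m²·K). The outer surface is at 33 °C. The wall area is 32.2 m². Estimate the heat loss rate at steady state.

Q ≈ 44200 W

Thermal resistances in series:
R_inner film = 1/(h_i·A) = 1/(23.2×32.2) = 0.001339 K/W
R_fireclay brick = L/(kA) = 0.105/(1.12×32.2) = 0.002911 K/W
R_cellular glass = L/(kA) = 0.025/(0.0493×32.2) = 0.01575 K/W
R_copper = L/(kA) = 0.0027/(399×32.2) = 2.102×10^-7 K/W
R_total = 0.02 K/W
Q = ΔT / R_total = 884 / 0.02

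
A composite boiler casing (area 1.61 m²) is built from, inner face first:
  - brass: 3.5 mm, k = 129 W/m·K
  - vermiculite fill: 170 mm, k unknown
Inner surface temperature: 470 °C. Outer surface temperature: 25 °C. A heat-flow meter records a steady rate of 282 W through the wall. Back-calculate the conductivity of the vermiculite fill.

k ≈ 0.0669 W/(m·K)

Series thermal resistances:
R_brass = L/(kA) = 0.0035/(129×1.61) = 1.685×10^-5 K/W
Sum of known resistances R_other = 1.685×10^-5 K/W
Total R = ΔT/Q = 445/282 = 1.578 K/W
R_vermiculite fill = R_total − R_other = 1.578 K/W
k = L/(R·A) = 0.17/(1.578×1.61)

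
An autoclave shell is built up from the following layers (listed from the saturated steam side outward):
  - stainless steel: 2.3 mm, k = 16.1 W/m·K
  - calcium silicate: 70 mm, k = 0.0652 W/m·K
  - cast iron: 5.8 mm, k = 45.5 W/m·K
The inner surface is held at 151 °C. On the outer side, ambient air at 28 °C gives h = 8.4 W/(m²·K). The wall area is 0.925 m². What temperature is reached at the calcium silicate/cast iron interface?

Series thermal resistances:
R_stainless steel = L/(kA) = 0.0023/(16.1×0.925) = 1.544×10^-4 K/W
R_calcium silicate = L/(kA) = 0.07/(0.0652×0.925) = 1.161 K/W
R_cast iron = L/(kA) = 0.0058/(45.5×0.925) = 1.378×10^-4 K/W
R_outer film = 1/(h_o·A) = 1/(8.4×0.925) = 0.1287 K/W
R_total = 1.29 K/W;  Q = ΔT/R_total = 123/1.29 = 95.37 W
T_interface = T_inner − Q·ΣR(inner→interface) = 151 − 95.4×1.161

T ≈ 40.3 °C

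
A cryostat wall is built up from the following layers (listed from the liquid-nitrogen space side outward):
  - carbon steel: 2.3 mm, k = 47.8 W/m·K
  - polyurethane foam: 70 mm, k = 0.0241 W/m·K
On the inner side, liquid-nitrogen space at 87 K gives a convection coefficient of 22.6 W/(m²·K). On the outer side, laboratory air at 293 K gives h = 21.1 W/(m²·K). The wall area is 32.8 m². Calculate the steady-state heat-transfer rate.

Model the wall as resistances in series:
R_inner film = 1/(h_i·A) = 1/(22.6×32.8) = 0.001349 K/W
R_carbon steel = L/(kA) = 0.0023/(47.8×32.8) = 1.467×10^-6 K/W
R_polyurethane foam = L/(kA) = 0.07/(0.0241×32.8) = 0.08855 K/W
R_outer film = 1/(h_o·A) = 1/(21.1×32.8) = 0.001445 K/W
R_total = 0.09135 K/W
Q = ΔT / R_total = 206 / 0.09135

Q ≈ 2260 W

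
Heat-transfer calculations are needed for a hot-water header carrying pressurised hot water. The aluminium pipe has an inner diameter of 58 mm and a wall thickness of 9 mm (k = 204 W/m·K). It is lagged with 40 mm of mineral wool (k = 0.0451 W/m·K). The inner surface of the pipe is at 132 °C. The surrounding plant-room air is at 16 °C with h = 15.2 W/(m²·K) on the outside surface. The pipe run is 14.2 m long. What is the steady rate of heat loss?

Q ≈ 616 W

For a radial system each layer contributes R = ln(r_out/r_in)/(2πkL); films add R = 1/(hA).
R_aluminium pipe wall = ln(38/29)/(2π×204×14.2) = 1.485×10^-5 K/W
R_mineral wool = ln(78/38)/(2π×0.0451×14.2) = 0.1787 K/W
R_outer film = 1/(h_o·2πr_oL) = 1/(15.2×2π×0.078×14.2) = 0.009454 K/W
R_total = 0.1882 K/W
Q = ΔT/R_total = 116/0.1882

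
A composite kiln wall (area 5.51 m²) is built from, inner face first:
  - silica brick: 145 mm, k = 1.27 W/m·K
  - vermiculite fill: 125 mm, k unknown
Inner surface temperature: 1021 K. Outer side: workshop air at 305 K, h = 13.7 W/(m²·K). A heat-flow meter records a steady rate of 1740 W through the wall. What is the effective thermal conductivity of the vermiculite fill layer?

k ≈ 0.0601 W/(m·K)

Treating each layer as a thermal resistance in series:
R_silica brick = L/(kA) = 0.145/(1.27×5.51) = 0.02072 K/W
R_outer film = 1/(h_o·A) = 1/(13.7×5.51) = 0.01325 K/W
Sum of known resistances R_other = 0.03397 K/W
Total R = ΔT/Q = 716/1740 = 0.4115 K/W
R_vermiculite fill = R_total − R_other = 0.3775 K/W
k = L/(R·A) = 0.125/(0.3775×5.51)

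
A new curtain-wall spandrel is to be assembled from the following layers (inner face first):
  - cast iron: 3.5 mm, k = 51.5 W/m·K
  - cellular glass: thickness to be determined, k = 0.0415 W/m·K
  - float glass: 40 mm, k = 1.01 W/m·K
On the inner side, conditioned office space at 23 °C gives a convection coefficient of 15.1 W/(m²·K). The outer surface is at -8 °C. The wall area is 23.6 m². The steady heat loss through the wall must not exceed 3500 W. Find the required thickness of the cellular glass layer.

L ≈ 4.28 mm

Thermal resistances in series:
R_inner film = 1/(h_i·A) = 1/(15.1×23.6) = 0.002806 K/W
R_cast iron = L/(kA) = 0.0035/(51.5×23.6) = 2.88×10^-6 K/W
R_float glass = L/(kA) = 0.04/(1.01×23.6) = 0.001678 K/W
Sum of the known resistances R_other = 0.004487 K/W
Required total resistance R_tot = ΔT/Q_allow = 31/3500 = 0.008857 K/W
R_cellular glass = R_tot − R_other = 0.00437 K/W
L = R·k·A = 0.00437×0.0415×23.6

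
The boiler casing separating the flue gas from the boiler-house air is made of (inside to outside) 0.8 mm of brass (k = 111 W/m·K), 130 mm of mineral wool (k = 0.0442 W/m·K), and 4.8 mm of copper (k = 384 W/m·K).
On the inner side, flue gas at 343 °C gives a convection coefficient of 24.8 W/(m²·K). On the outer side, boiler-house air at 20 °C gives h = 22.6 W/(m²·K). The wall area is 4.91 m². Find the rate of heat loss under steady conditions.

Thermal resistances in series:
R_inner film = 1/(h_i·A) = 1/(24.8×4.91) = 0.008212 K/W
R_brass = L/(kA) = 0.0008/(111×4.91) = 1.468×10^-6 K/W
R_mineral wool = L/(kA) = 0.13/(0.0442×4.91) = 0.599 K/W
R_copper = L/(kA) = 0.0048/(384×4.91) = 2.546×10^-6 K/W
R_outer film = 1/(h_o·A) = 1/(22.6×4.91) = 0.009012 K/W
R_total = 0.6162 K/W
Q = ΔT / R_total = 323 / 0.6162

Q ≈ 524 W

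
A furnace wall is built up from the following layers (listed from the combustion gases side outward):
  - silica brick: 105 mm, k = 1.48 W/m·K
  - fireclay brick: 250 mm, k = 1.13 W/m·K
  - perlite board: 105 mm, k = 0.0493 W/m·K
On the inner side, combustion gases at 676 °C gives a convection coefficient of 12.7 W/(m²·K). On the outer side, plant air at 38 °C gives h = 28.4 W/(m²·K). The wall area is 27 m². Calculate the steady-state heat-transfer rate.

Q ≈ 6790 W

Using the resistance-network approach (series):
R_inner film = 1/(h_i·A) = 1/(12.7×27) = 0.002916 K/W
R_silica brick = L/(kA) = 0.105/(1.48×27) = 0.002628 K/W
R_fireclay brick = L/(kA) = 0.25/(1.13×27) = 0.008194 K/W
R_perlite board = L/(kA) = 0.105/(0.0493×27) = 0.07888 K/W
R_outer film = 1/(h_o·A) = 1/(28.4×27) = 0.001304 K/W
R_total = 0.09392 K/W
Q = ΔT / R_total = 638 / 0.09392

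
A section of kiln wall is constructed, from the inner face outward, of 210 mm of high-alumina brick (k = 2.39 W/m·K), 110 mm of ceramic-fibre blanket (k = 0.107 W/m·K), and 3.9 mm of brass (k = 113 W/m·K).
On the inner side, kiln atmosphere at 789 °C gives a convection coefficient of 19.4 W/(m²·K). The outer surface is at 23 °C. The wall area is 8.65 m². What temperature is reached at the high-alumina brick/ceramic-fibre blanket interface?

T ≈ 698 °C

Series thermal resistances:
R_inner film = 1/(h_i·A) = 1/(19.4×8.65) = 0.005959 K/W
R_high-alumina brick = L/(kA) = 0.21/(2.39×8.65) = 0.01016 K/W
R_ceramic-fibre blanket = L/(kA) = 0.11/(0.107×8.65) = 0.1188 K/W
R_brass = L/(kA) = 0.0039/(113×8.65) = 3.99×10^-6 K/W
R_total = 0.135 K/W;  Q = ΔT/R_total = 766/0.135 = 5675 W
T_interface = T_inner − Q·ΣR(inner→interface) = 789 − 5680×0.01612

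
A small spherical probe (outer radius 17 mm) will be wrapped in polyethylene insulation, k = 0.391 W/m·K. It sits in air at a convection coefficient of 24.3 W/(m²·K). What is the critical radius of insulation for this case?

For a sphere r_cr = 2k/h = 2×0.391/24.3
r_cr = 32.2 mm; since the bare radius (17 mm) is below r_cr, adding a thin layer of insulation will *increase* heat loss.

r_cr ≈ 32.2 mm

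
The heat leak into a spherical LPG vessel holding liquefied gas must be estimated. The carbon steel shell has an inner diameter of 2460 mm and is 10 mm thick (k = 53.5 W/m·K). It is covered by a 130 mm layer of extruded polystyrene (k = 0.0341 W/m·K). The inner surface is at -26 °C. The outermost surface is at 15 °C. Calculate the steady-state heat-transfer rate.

For a spherical shell R = (1/r₁ − 1/r₂)/(4πk); film R = 1/(h·4πr²). In series:
R_carbon steel shell = (1/1.23 − 1/1.24)/(4π×53.5) = 9.752×10^-6 K/W
R_extruded polystyrene = (1/1.24 − 1/1.37)/(4π×0.0341) = 0.1786 K/W
R_total = 0.1786 K/W
Q = ΔT/R_total = 41/0.1786

Q ≈ 230 W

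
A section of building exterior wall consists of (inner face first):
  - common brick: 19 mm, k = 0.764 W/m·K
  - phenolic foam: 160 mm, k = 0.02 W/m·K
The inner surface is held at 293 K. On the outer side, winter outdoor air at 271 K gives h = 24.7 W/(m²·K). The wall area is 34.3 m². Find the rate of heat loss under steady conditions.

Q ≈ 93.6 W

Treating each layer as a thermal resistance in series:
R_common brick = L/(kA) = 0.019/(0.764×34.3) = 7.25×10^-4 K/W
R_phenolic foam = L/(kA) = 0.16/(0.02×34.3) = 0.2332 K/W
R_outer film = 1/(h_o·A) = 1/(24.7×34.3) = 0.00118 K/W
R_total = 0.2351 K/W
Q = ΔT / R_total = 22 / 0.2351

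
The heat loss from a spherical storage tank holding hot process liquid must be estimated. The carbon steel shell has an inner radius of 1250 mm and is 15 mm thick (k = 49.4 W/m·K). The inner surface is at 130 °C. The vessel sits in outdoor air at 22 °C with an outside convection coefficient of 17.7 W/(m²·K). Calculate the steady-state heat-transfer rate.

Spherical conduction: R = (1/r_in − 1/r_out)/(4πk) per layer; series-sum.
R_carbon steel shell = (1/1.25 − 1/1.265)/(4π×49.4) = 1.528×10^-5 K/W
R_outer film = 1/(h·4πr_o²) = 1/(17.7×4π×1.265²) = 0.00281 K/W
R_total = 0.002825 K/W
Q = ΔT/R_total = 108/0.002825

Q ≈ 38200 W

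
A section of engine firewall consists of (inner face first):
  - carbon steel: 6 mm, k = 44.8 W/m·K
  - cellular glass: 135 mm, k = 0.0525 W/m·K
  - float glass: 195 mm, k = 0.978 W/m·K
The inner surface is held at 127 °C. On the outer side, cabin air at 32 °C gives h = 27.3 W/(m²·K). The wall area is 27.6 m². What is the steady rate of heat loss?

Treating each layer as a thermal resistance in series:
R_carbon steel = L/(kA) = 0.006/(44.8×27.6) = 4.852×10^-6 K/W
R_cellular glass = L/(kA) = 0.135/(0.0525×27.6) = 0.09317 K/W
R_float glass = L/(kA) = 0.195/(0.978×27.6) = 0.007224 K/W
R_outer film = 1/(h_o·A) = 1/(27.3×27.6) = 0.001327 K/W
R_total = 0.1017 K/W
Q = ΔT / R_total = 95 / 0.1017

Q ≈ 934 W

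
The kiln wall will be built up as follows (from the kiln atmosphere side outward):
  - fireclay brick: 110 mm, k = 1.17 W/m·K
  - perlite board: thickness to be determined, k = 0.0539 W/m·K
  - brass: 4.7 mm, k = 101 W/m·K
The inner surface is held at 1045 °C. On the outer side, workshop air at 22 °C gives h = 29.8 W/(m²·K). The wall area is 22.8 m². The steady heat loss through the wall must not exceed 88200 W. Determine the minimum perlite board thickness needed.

Thermal resistances in series:
R_fireclay brick = L/(kA) = 0.11/(1.17×22.8) = 0.004124 K/W
R_brass = L/(kA) = 0.0047/(101×22.8) = 2.041×10^-6 K/W
R_outer film = 1/(h_o·A) = 1/(29.8×22.8) = 0.001472 K/W
Sum of the known resistances R_other = 0.005597 K/W
Required total resistance R_tot = ΔT/Q_allow = 1023/88200 = 0.0116 K/W
R_perlite board = R_tot − R_other = 0.006001 K/W
L = R·k·A = 0.006001×0.0539×22.8

L ≈ 7.38 mm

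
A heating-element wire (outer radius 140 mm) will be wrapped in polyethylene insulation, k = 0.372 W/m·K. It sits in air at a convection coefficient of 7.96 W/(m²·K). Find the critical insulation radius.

r_cr ≈ 46.7 mm

For a cylinder r_cr = k/h = 0.372/7.96
r_cr = 46.7 mm; since the bare radius (140 mm) is above r_cr, any added insulation will reduce heat loss.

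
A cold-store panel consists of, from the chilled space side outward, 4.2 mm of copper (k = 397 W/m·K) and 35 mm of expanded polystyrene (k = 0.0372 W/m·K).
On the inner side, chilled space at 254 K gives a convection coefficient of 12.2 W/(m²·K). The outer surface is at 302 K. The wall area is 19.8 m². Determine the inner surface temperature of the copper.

T ≈ 258 K

Thermal resistances in series:
R_inner film = 1/(h_i·A) = 1/(12.2×19.8) = 0.00414 K/W
R_copper = L/(kA) = 0.0042/(397×19.8) = 5.343×10^-7 K/W
R_expanded polystyrene = L/(kA) = 0.035/(0.0372×19.8) = 0.04752 K/W
R_total = 0.05166 K/W;  Q = ΔT/R_total = 48/0.05166 = 929.2 W
T_interface = T_inner + Q·ΣR(inner→interface) = 254 + 929×0.00414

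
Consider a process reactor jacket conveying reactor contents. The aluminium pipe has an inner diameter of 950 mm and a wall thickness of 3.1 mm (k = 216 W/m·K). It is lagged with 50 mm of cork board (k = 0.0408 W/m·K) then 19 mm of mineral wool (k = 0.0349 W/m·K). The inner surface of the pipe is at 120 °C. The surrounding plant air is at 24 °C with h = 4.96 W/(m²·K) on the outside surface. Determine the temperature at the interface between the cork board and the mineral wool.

T ≈ 58.7 °C

Radial resistances (cylindrical: R_cond = ln(r_o/r_i)/(2πkL), R_conv = 1/(h·2πrL)):
R_aluminium pipe wall = ln(478.1/475)/(2π×216×1) = 4.793×10^-6 K/W
R_cork board = ln(528.1/478.1)/(2π×0.0408×1) = 0.388 K/W
R_mineral wool = ln(547.1/528.1)/(2π×0.0349×1) = 0.1612 K/W
R_outer film = 1/(h_o·2πr_oL) = 1/(4.96×2π×0.5471×1) = 0.05865 K/W
R_total = 0.6078 K/W
Q = ΔT/R_total = 96/0.6078
Q = 158 W/m
T_interface = T_inner − Q·ΣR(inner→interface) = 120 − 158×0.388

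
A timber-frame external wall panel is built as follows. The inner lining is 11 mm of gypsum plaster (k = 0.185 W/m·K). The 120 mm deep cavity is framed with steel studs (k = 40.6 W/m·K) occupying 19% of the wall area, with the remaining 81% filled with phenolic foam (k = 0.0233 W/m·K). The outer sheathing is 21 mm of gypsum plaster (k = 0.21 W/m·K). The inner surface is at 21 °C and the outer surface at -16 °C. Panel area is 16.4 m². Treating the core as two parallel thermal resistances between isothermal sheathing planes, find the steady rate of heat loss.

Q ≈ 3470 W

Sheathing layers in series; stud and cavity paths in parallel between them.
R_inner = 0.011/(0.185×16.4) = 0.003626 K/W
R_stud  = 0.12/(40.6×0.19×16.4) = 9.485×10^-4 K/W
R_cav   = 0.12/(0.0233×0.81×16.4) = 0.3877 K/W
1/R_core = 1/R_stud + 1/R_cav → R_core = 9.462×10^-4 K/W
R_outer = 0.021/(0.21×16.4) = 0.006098 K/W
R_total = 0.01067 K/W
Q = ΔT/R_total = 37/0.01067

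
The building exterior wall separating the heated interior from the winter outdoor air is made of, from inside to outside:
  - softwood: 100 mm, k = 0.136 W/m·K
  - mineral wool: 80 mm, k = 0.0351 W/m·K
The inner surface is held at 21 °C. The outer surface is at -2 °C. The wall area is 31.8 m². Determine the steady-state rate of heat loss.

Treating each layer as a thermal resistance in series:
R_softwood = L/(kA) = 0.1/(0.136×31.8) = 0.02312 K/W
R_mineral wool = L/(kA) = 0.08/(0.0351×31.8) = 0.07167 K/W
R_total = 0.0948 K/W
Q = ΔT / R_total = 23 / 0.0948

Q ≈ 243 W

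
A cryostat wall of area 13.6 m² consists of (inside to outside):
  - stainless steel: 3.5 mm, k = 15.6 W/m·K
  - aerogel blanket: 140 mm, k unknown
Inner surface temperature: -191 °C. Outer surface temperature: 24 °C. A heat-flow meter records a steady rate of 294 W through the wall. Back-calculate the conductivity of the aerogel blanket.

Series thermal resistances:
R_stainless steel = L/(kA) = 0.0035/(15.6×13.6) = 1.65×10^-5 K/W
Sum of known resistances R_other = 1.65×10^-5 K/W
Total R = ΔT/Q = 215/294 = 0.7313 K/W
R_aerogel blanket = R_total − R_other = 0.7313 K/W
k = L/(R·A) = 0.14/(0.7313×13.6)

k ≈ 0.0141 W/(m·K)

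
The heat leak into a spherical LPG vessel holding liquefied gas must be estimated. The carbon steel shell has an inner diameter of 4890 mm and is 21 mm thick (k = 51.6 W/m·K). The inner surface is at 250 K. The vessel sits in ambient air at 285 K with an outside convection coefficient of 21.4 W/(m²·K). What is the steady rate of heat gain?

Spherical conduction: R = (1/r_in − 1/r_out)/(4πk) per layer; series-sum.
R_carbon steel shell = (1/2.445 − 1/2.466)/(4π×51.6) = 5.371×10^-6 K/W
R_outer film = 1/(h·4πr_o²) = 1/(21.4×4π×2.466²) = 6.115×10^-4 K/W
R_total = 6.169×10^-4 K/W
Q = ΔT/R_total = 35/6.169×10^-4

Q ≈ 56700 W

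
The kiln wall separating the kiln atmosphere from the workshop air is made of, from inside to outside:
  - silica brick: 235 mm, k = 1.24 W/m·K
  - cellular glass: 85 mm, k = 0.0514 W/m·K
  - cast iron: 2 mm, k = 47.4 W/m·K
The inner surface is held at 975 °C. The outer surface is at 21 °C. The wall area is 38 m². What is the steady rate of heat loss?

Series thermal resistances:
R_silica brick = L/(kA) = 0.235/(1.24×38) = 0.004987 K/W
R_cellular glass = L/(kA) = 0.085/(0.0514×38) = 0.04352 K/W
R_cast iron = L/(kA) = 0.002/(47.4×38) = 1.11×10^-6 K/W
R_total = 0.04851 K/W
Q = ΔT / R_total = 954 / 0.04851

Q ≈ 19700 W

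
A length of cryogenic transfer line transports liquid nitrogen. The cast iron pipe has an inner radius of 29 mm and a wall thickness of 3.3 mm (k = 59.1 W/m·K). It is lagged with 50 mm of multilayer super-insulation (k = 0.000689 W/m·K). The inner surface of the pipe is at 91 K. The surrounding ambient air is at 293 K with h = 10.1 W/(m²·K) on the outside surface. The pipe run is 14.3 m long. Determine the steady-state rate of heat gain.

Q ≈ 13.4 W

Radial resistances (cylindrical: R_cond = ln(r_o/r_i)/(2πkL), R_conv = 1/(h·2πrL)):
R_cast iron pipe wall = ln(32.3/29)/(2π×59.1×14.3) = 2.03×10^-5 K/W
R_multilayer super-insulation = ln(82.3/32.3)/(2π×0.000689×14.3) = 15.11 K/W
R_outer film = 1/(h_o·2πr_oL) = 1/(10.1×2π×0.0823×14.3) = 0.01339 K/W
R_total = 15.12 K/W
Q = ΔT/R_total = 202/15.12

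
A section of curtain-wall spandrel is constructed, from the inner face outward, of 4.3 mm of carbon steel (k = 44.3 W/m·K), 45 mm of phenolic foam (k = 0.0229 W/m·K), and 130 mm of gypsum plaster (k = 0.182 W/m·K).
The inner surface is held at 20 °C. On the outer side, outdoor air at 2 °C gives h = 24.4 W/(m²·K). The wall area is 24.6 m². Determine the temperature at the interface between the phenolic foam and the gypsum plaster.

Using the resistance-network approach (series):
R_carbon steel = L/(kA) = 0.0043/(44.3×24.6) = 3.946×10^-6 K/W
R_phenolic foam = L/(kA) = 0.045/(0.0229×24.6) = 0.07988 K/W
R_gypsum plaster = L/(kA) = 0.13/(0.182×24.6) = 0.02904 K/W
R_outer film = 1/(h_o·A) = 1/(24.4×24.6) = 0.001666 K/W
R_total = 0.1106 K/W;  Q = ΔT/R_total = 18/0.1106 = 162.8 W
T_interface = T_inner − Q·ΣR(inner→interface) = 20 − 163×0.07988

T ≈ 7 °C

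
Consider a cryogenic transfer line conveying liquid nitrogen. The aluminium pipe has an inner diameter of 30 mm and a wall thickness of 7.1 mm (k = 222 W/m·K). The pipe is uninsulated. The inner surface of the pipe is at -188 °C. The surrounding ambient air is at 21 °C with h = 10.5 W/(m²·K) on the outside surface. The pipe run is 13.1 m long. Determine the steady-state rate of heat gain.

Q ≈ 3990 W

Treating each annulus and film as a series resistance:
R_aluminium pipe wall = ln(22.1/15)/(2π×222×13.1) = 2.121×10^-5 K/W
R_outer film = 1/(h_o·2πr_oL) = 1/(10.5×2π×0.0221×13.1) = 0.05236 K/W
R_total = 0.05238 K/W
Q = ΔT/R_total = 209/0.05238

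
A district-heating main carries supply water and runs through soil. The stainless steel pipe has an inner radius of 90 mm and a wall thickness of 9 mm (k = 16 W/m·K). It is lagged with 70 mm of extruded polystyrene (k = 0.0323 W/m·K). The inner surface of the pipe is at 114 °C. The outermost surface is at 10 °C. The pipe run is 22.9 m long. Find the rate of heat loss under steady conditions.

Q ≈ 903 W

Radial resistances (cylindrical: R_cond = ln(r_o/r_i)/(2πkL), R_conv = 1/(h·2πrL)):
R_stainless steel pipe wall = ln(99/90)/(2π×16×22.9) = 4.14×10^-5 K/W
R_extruded polystyrene = ln(169/99)/(2π×0.0323×22.9) = 0.1151 K/W
R_total = 0.1151 K/W
Q = ΔT/R_total = 104/0.1151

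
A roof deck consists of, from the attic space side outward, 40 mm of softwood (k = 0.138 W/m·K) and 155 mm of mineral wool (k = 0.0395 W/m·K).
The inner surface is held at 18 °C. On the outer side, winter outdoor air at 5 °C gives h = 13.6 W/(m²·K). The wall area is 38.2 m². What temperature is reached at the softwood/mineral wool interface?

T ≈ 17.1 °C

Treating each layer as a thermal resistance in series:
R_softwood = L/(kA) = 0.04/(0.138×38.2) = 0.007588 K/W
R_mineral wool = L/(kA) = 0.155/(0.0395×38.2) = 0.1027 K/W
R_outer film = 1/(h_o·A) = 1/(13.6×38.2) = 0.001925 K/W
R_total = 0.1122 K/W;  Q = ΔT/R_total = 13/0.1122 = 115.8 W
T_interface = T_inner − Q·ΣR(inner→interface) = 18 − 116×0.007588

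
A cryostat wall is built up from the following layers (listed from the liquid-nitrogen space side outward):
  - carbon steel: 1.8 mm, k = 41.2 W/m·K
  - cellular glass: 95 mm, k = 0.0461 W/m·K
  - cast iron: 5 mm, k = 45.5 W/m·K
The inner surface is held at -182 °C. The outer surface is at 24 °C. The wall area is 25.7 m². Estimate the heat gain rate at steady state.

Treating each layer as a thermal resistance in series:
R_carbon steel = L/(kA) = 0.0018/(41.2×25.7) = 1.7×10^-6 K/W
R_cellular glass = L/(kA) = 0.095/(0.0461×25.7) = 0.08018 K/W
R_cast iron = L/(kA) = 0.005/(45.5×25.7) = 4.276×10^-6 K/W
R_total = 0.08019 K/W
Q = ΔT / R_total = 206 / 0.08019

Q ≈ 2570 W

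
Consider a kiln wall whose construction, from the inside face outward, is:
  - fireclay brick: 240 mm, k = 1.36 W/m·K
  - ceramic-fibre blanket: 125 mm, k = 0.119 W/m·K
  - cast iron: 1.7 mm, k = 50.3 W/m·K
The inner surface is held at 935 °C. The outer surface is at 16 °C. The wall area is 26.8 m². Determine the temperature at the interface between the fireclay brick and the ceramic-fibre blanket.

Series thermal resistances:
R_fireclay brick = L/(kA) = 0.24/(1.36×26.8) = 0.006585 K/W
R_ceramic-fibre blanket = L/(kA) = 0.125/(0.119×26.8) = 0.03919 K/W
R_cast iron = L/(kA) = 0.0017/(50.3×26.8) = 1.261×10^-6 K/W
R_total = 0.04578 K/W;  Q = ΔT/R_total = 919/0.04578 = 20070 W
T_interface = T_inner − Q·ΣR(inner→interface) = 935 − 20100×0.006585

T ≈ 803 °C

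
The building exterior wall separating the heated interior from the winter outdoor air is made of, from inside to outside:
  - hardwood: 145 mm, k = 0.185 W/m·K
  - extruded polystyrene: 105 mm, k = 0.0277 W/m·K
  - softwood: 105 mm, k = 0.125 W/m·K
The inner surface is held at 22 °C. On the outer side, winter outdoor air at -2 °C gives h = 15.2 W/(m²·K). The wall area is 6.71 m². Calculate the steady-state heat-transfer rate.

Treating each layer as a thermal resistance in series:
R_hardwood = L/(kA) = 0.145/(0.185×6.71) = 0.1168 K/W
R_extruded polystyrene = L/(kA) = 0.105/(0.0277×6.71) = 0.5649 K/W
R_softwood = L/(kA) = 0.105/(0.125×6.71) = 0.1252 K/W
R_outer film = 1/(h_o·A) = 1/(15.2×6.71) = 0.009805 K/W
R_total = 0.8167 K/W
Q = ΔT / R_total = 24 / 0.8167

Q ≈ 29.4 W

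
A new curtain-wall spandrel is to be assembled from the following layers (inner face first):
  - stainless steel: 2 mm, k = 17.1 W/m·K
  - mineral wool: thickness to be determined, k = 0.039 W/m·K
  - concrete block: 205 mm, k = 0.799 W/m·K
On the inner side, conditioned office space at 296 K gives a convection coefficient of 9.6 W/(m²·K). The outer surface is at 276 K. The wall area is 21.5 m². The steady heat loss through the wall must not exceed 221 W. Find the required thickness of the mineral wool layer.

L ≈ 61.8 mm

Series thermal resistances:
R_inner film = 1/(h_i·A) = 1/(9.6×21.5) = 0.004845 K/W
R_stainless steel = L/(kA) = 0.002/(17.1×21.5) = 5.44×10^-6 K/W
R_concrete block = L/(kA) = 0.205/(0.799×21.5) = 0.01193 K/W
Sum of the known resistances R_other = 0.01678 K/W
Required total resistance R_tot = ΔT/Q_allow = 20/221 = 0.0905 K/W
R_mineral wool = R_tot − R_other = 0.07371 K/W
L = R·k·A = 0.07371×0.039×21.5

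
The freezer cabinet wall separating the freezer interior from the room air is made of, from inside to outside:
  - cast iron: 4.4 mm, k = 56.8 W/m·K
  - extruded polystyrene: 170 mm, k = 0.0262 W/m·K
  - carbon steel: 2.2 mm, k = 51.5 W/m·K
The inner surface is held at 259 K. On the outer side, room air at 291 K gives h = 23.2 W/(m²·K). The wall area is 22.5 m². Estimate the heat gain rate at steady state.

Q ≈ 110 W

Thermal resistances in series:
R_cast iron = L/(kA) = 0.0044/(56.8×22.5) = 3.443×10^-6 K/W
R_extruded polystyrene = L/(kA) = 0.17/(0.0262×22.5) = 0.2884 K/W
R_carbon steel = L/(kA) = 0.0022/(51.5×22.5) = 1.899×10^-6 K/W
R_outer film = 1/(h_o·A) = 1/(23.2×22.5) = 0.001916 K/W
R_total = 0.2903 K/W
Q = ΔT / R_total = 32 / 0.2903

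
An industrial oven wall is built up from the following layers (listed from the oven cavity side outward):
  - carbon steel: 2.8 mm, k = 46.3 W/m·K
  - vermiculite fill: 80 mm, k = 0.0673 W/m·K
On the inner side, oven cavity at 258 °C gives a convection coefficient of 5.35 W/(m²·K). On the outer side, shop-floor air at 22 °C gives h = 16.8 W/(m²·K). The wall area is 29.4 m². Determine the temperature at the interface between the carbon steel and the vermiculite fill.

T ≈ 227 °C

Model the wall as resistances in series:
R_inner film = 1/(h_i·A) = 1/(5.35×29.4) = 0.006358 K/W
R_carbon steel = L/(kA) = 0.0028/(46.3×29.4) = 2.057×10^-6 K/W
R_vermiculite fill = L/(kA) = 0.08/(0.0673×29.4) = 0.04043 K/W
R_outer film = 1/(h_o·A) = 1/(16.8×29.4) = 0.002025 K/W
R_total = 0.04882 K/W;  Q = ΔT/R_total = 236/0.04882 = 4834 W
T_interface = T_inner − Q·ΣR(inner→interface) = 258 − 4830×0.00636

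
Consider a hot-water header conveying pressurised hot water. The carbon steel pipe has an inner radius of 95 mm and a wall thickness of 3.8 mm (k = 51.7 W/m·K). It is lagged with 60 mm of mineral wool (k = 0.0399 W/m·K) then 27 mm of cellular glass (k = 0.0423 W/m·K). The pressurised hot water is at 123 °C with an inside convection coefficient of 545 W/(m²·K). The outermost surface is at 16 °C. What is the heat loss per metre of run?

Treating each annulus and film as a series resistance:
R_inner film = 1/(h_i·2πr₁L) = 1/(545×2π×0.095×1) = 0.003074 K/W
R_carbon steel pipe wall = ln(98.8/95)/(2π×51.7×1) = 1.207×10^-4 K/W
R_mineral wool = ln(158.8/98.8)/(2π×0.0399×1) = 1.893 K/W
R_cellular glass = ln(185.8/158.8)/(2π×0.0423×1) = 0.5908 K/W
R_total = 2.487 K/W
Q = ΔT/R_total = 107/2.487

q′ ≈ 43 W/m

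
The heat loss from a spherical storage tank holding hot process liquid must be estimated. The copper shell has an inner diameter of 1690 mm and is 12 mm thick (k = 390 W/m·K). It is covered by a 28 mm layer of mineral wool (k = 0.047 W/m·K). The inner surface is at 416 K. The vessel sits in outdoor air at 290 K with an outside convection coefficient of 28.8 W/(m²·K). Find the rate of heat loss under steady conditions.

Q ≈ 1910 W

Spherical conduction: R = (1/r_in − 1/r_out)/(4πk) per layer; series-sum.
R_copper shell = (1/0.845 − 1/0.857)/(4π×390) = 3.381×10^-6 K/W
R_mineral wool = (1/0.857 − 1/0.885)/(4π×0.047) = 0.06251 K/W
R_outer film = 1/(h·4πr_o²) = 1/(28.8×4π×0.885²) = 0.003528 K/W
R_total = 0.06604 K/W
Q = ΔT/R_total = 126/0.06604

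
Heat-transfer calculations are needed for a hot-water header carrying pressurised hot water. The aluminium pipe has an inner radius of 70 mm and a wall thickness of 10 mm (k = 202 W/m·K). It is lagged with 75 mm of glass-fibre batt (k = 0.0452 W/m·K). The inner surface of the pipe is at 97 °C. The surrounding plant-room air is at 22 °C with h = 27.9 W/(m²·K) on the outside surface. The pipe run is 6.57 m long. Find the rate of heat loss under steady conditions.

Q ≈ 208 W

Cylindrical conduction, so R = ln(r₂/r₁)/(2πkL) per layer, in series:
R_aluminium pipe wall = ln(80/70)/(2π×202×6.57) = 1.601×10^-5 K/W
R_glass-fibre batt = ln(155/80)/(2π×0.0452×6.57) = 0.3545 K/W
R_outer film = 1/(h_o·2πr_oL) = 1/(27.9×2π×0.155×6.57) = 0.005602 K/W
R_total = 0.3601 K/W
Q = ΔT/R_total = 75/0.3601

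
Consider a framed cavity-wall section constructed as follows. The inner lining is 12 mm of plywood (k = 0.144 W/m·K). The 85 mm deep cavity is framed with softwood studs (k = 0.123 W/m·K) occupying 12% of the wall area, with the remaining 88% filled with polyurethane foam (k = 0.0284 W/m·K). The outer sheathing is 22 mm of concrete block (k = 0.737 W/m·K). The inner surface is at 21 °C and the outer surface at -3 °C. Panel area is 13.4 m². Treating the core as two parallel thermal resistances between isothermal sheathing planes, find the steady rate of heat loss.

Sheathing layers in series; stud and cavity paths in parallel between them.
R_inner = 0.012/(0.144×13.4) = 0.006219 K/W
R_stud  = 0.085/(0.123×0.12×13.4) = 0.4298 K/W
R_cav   = 0.085/(0.0284×0.88×13.4) = 0.2538 K/W
1/R_core = 1/R_stud + 1/R_cav → R_core = 0.1596 K/W
R_outer = 0.022/(0.737×13.4) = 0.002228 K/W
R_total = 0.168 K/W
Q = ΔT/R_total = 24/0.168

Q ≈ 143 W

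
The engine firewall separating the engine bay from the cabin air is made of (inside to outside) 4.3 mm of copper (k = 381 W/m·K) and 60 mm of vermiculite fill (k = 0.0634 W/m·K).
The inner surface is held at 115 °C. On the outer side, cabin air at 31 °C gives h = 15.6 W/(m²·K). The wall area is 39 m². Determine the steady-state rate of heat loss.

Thermal resistances in series:
R_copper = L/(kA) = 0.0043/(381×39) = 2.894×10^-7 K/W
R_vermiculite fill = L/(kA) = 0.06/(0.0634×39) = 0.02427 K/W
R_outer film = 1/(h_o·A) = 1/(15.6×39) = 0.001644 K/W
R_total = 0.02591 K/W
Q = ΔT / R_total = 84 / 0.02591

Q ≈ 3240 W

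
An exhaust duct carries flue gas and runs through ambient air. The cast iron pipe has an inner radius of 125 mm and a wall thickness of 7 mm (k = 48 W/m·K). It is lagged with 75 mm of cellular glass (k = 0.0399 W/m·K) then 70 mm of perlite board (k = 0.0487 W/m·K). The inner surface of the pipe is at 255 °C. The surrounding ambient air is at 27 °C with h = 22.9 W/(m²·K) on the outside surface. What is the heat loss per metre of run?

For a radial system each layer contributes R = ln(r_out/r_in)/(2πkL); films add R = 1/(hA).
R_cast iron pipe wall = ln(132/125)/(2π×48×1) = 1.807×10^-4 K/W
R_cellular glass = ln(207/132)/(2π×0.0399×1) = 1.795 K/W
R_perlite board = ln(277/207)/(2π×0.0487×1) = 0.952 K/W
R_outer film = 1/(h_o·2πr_oL) = 1/(22.9×2π×0.277×1) = 0.02509 K/W
R_total = 2.772 K/W
Q = ΔT/R_total = 228/2.772

q′ ≈ 82.3 W/m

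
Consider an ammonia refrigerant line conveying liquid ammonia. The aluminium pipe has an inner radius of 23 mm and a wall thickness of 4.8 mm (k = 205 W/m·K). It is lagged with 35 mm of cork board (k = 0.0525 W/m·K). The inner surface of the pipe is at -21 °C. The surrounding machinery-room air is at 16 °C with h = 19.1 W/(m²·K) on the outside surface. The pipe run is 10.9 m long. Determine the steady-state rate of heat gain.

Q ≈ 155 W

Cylindrical conduction, so R = ln(r₂/r₁)/(2πkL) per layer, in series:
R_aluminium pipe wall = ln(27.8/23)/(2π×205×10.9) = 1.35×10^-5 K/W
R_cork board = ln(62.8/27.8)/(2π×0.0525×10.9) = 0.2266 K/W
R_outer film = 1/(h_o·2πr_oL) = 1/(19.1×2π×0.0628×10.9) = 0.01217 K/W
R_total = 0.2388 K/W
Q = ΔT/R_total = 37/0.2388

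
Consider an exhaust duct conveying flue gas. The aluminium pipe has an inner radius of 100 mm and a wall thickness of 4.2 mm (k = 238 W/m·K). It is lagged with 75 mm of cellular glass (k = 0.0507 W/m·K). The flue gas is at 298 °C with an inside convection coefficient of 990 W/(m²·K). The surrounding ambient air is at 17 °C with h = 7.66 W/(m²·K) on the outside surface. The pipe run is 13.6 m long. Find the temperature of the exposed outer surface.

Per-layer cylindrical resistances, series-summed:
R_inner film = 1/(h_i·2πr₁L) = 1/(990×2π×0.1×13.6) = 1.182×10^-4 K/W
R_aluminium pipe wall = ln(104.2/100)/(2π×238×13.6) = 2.023×10^-6 K/W
R_cellular glass = ln(179.2/104.2)/(2π×0.0507×13.6) = 0.1251 K/W
R_outer film = 1/(h_o·2πr_oL) = 1/(7.66×2π×0.1792×13.6) = 0.008525 K/W
R_total = 0.1338 K/W
Q = ΔT/R_total = 281/0.1338
Q = 2100 W
T_interface = T_inner − Q·ΣR(inner→interface) = 298 − 2100×0.1253

T ≈ 34.9 °C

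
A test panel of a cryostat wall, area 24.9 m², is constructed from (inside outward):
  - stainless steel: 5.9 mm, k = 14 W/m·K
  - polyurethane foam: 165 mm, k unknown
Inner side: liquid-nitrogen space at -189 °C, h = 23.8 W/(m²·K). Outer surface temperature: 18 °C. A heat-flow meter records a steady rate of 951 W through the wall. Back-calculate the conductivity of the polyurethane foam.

k ≈ 0.0307 W/(m·K)

Treating each layer as a thermal resistance in series:
R_inner film = 1/(h_i·A) = 1/(23.8×24.9) = 0.001687 K/W
R_stainless steel = L/(kA) = 0.0059/(14×24.9) = 1.692×10^-5 K/W
Sum of known resistances R_other = 0.001704 K/W
Total R = ΔT/Q = 207/951 = 0.2177 K/W
R_polyurethane foam = R_total − R_other = 0.216 K/W
k = L/(R·A) = 0.165/(0.216×24.9)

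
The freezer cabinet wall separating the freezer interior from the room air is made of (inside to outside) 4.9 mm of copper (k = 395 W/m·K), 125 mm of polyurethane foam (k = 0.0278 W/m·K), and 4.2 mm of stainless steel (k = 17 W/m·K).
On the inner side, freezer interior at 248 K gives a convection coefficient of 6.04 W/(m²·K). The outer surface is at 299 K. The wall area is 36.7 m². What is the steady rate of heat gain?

Using the resistance-network approach (series):
R_inner film = 1/(h_i·A) = 1/(6.04×36.7) = 0.004511 K/W
R_copper = L/(kA) = 0.0049/(395×36.7) = 3.38×10^-7 K/W
R_polyurethane foam = L/(kA) = 0.125/(0.0278×36.7) = 0.1225 K/W
R_stainless steel = L/(kA) = 0.0042/(17×36.7) = 6.732×10^-6 K/W
R_total = 0.127 K/W
Q = ΔT / R_total = 51 / 0.127

Q ≈ 401 W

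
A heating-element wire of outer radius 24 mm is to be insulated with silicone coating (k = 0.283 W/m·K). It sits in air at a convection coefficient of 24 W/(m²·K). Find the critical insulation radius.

For a cylinder r_cr = k/h = 0.283/24
r_cr = 11.8 mm; since the bare radius (24 mm) is above r_cr, any added insulation will reduce heat loss.

r_cr ≈ 11.8 mm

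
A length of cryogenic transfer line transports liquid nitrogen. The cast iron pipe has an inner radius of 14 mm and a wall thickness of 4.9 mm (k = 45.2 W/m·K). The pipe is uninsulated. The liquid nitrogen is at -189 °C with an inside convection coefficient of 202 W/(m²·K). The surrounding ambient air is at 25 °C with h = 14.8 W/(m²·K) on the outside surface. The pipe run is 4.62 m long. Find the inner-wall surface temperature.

Treating each annulus and film as a series resistance:
R_inner film = 1/(h_i·2πr₁L) = 1/(202×2π×0.014×4.62) = 0.01218 K/W
R_cast iron pipe wall = ln(18.9/14)/(2π×45.2×4.62) = 2.287×10^-4 K/W
R_outer film = 1/(h_o·2πr_oL) = 1/(14.8×2π×0.0189×4.62) = 0.1232 K/W
R_total = 0.1356 K/W
Q = ΔT/R_total = 214/0.1356
Q = 1580 W
T_interface = T_inner + Q·ΣR(inner→interface) = -189 + 1580×0.01218

T ≈ -170 °C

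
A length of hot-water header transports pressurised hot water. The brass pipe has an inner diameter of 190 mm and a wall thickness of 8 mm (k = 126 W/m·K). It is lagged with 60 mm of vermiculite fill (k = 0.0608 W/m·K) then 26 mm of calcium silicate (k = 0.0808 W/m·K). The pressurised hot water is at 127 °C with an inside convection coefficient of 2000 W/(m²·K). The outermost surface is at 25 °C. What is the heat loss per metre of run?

Treating each annulus and film as a series resistance:
R_inner film = 1/(h_i·2πr₁L) = 1/(2000×2π×0.095×1) = 8.377×10^-4 K/W
R_brass pipe wall = ln(103/95)/(2π×126×1) = 1.021×10^-4 K/W
R_vermiculite fill = ln(163/103)/(2π×0.0608×1) = 1.202 K/W
R_calcium silicate = ln(189/163)/(2π×0.0808×1) = 0.2915 K/W
R_total = 1.494 K/W
Q = ΔT/R_total = 102/1.494

q′ ≈ 68.3 W/m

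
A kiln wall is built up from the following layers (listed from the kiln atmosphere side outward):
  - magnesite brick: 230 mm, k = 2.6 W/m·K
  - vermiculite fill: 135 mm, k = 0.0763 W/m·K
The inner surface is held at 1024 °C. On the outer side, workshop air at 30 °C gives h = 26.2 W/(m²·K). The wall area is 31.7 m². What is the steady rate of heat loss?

Q ≈ 16600 W

Thermal resistances in series:
R_magnesite brick = L/(kA) = 0.23/(2.6×31.7) = 0.002791 K/W
R_vermiculite fill = L/(kA) = 0.135/(0.0763×31.7) = 0.05581 K/W
R_outer film = 1/(h_o·A) = 1/(26.2×31.7) = 0.001204 K/W
R_total = 0.05981 K/W
Q = ΔT / R_total = 994 / 0.05981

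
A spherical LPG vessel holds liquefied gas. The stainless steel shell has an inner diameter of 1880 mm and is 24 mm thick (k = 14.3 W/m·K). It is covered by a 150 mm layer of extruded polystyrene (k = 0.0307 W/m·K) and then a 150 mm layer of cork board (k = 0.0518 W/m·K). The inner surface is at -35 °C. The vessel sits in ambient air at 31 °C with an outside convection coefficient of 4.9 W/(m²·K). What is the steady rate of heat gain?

Q ≈ 123 W

For a spherical shell R = (1/r₁ − 1/r₂)/(4πk); film R = 1/(h·4πr²). In series:
R_stainless steel shell = (1/0.94 − 1/0.964)/(4π×14.3) = 1.474×10^-4 K/W
R_extruded polystyrene = (1/0.964 − 1/1.114)/(4π×0.0307) = 0.3621 K/W
R_cork board = (1/1.114 − 1/1.264)/(4π×0.0518) = 0.1637 K/W
R_outer film = 1/(h·4πr_o²) = 1/(4.9×4π×1.264²) = 0.01016 K/W
R_total = 0.536 K/W
Q = ΔT/R_total = 66/0.536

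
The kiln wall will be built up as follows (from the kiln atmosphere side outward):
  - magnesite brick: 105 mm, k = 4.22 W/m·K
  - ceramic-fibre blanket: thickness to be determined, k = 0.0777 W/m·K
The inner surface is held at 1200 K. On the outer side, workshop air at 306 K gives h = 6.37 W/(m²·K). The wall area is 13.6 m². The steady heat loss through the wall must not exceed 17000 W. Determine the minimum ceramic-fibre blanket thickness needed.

Treating each layer as a thermal resistance in series:
R_magnesite brick = L/(kA) = 0.105/(4.22×13.6) = 0.00183 K/W
R_outer film = 1/(h_o·A) = 1/(6.37×13.6) = 0.01154 K/W
Sum of the known resistances R_other = 0.01337 K/W
Required total resistance R_tot = ΔT/Q_allow = 894/17000 = 0.05259 K/W
R_ceramic-fibre blanket = R_tot − R_other = 0.03922 K/W
L = R·k·A = 0.03922×0.0777×13.6

L ≈ 41.4 mm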